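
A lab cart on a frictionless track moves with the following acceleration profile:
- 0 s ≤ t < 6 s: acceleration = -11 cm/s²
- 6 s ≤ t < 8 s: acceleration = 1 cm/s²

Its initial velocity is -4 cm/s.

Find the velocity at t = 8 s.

Δv equals the area under the a-t graph; then v = v₀ + Δv.
0–6 s: -11 × 6 = -66 cm/s
6–8 s: 1 × 2 = 2 cm/s
Δv = -64 cm/s, so v(8) = -4 + (-64) = -68 cm/s.

-68 cm/s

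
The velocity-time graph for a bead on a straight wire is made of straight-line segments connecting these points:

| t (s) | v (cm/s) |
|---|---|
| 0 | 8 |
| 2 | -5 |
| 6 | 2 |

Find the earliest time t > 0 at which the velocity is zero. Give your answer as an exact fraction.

t = 16/13 s

v changes sign on 0–2 s (from 8 to -5); the graph is linear there, so v = 0 at t = 0 + (-8)·(2 − 0)/(-5 − 8) = 16/13 s.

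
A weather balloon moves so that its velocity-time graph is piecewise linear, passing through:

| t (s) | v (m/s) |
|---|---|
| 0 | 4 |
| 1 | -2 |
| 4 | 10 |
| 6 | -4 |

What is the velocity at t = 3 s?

On 1–4 s the graph is linear from -2 to 10 m/s: v(3) = -2 + (10 − -2)·(3 − 1)/(4 − 1) = 6 m/s.

6 m/s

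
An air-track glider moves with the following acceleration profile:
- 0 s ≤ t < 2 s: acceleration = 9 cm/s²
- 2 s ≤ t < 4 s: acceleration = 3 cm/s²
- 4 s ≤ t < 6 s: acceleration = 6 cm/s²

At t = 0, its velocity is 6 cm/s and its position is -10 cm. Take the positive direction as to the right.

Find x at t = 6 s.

On each constant-a segment, Δv = aΔt and Δx = v₀Δt + ½aΔt²; chain segment to segment.
0–2 s: v starts 6 cm/s; Δx = 6·2 + ½·9·2² = 30 cm; v ends 24 cm/s.
2–4 s: v starts 24 cm/s; Δx = 24·2 + ½·3·2² = 54 cm; v ends 30 cm/s.
4–6 s: v starts 30 cm/s; Δx = 30·2 + ½·6·2² = 72 cm; v ends 42 cm/s.
x(6) = -10 + Σ Δx = 146 cm.

146 cm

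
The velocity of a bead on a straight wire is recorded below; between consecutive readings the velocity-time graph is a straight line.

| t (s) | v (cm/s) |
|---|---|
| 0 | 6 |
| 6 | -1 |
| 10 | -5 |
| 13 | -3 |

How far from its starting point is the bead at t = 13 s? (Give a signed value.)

Net displacement equals the area under the velocity-time graph (areas below the axis count negative).
0–6 s: ½(6 + -1)(6) = 15 cm
6–10 s: ½(-1 + -5)(4) = -12 cm
10–13 s: ½(-5 + -3)(3) = -12 cm
Net displacement = -9 cm

-9 cm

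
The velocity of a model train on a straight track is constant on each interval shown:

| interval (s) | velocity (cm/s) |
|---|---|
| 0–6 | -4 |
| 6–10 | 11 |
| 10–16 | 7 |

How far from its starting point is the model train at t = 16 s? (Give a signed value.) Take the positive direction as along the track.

62 cm

Displacement is the signed area under the v-t curve.
0–6 s: -4 × 6 = -24 cm
6–10 s: 11 × 4 = 44 cm
10–16 s: 7 × 6 = 42 cm
Net displacement = 62 cm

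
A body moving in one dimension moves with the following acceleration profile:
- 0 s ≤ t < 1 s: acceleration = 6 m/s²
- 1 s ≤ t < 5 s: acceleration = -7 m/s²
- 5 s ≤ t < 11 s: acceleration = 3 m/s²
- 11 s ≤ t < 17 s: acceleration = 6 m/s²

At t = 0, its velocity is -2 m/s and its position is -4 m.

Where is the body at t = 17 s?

-61 m

On each constant-a segment, Δv = aΔt and Δx = v₀Δt + ½aΔt²; chain segment to segment.
0–1 s: v starts -2 m/s; Δx = -2·1 + ½·6·1² = 1 m; v ends 4 m/s.
1–5 s: v starts 4 m/s; Δx = 4·4 + ½·-7·4² = -40 m; v ends -24 m/s.
5–11 s: v starts -24 m/s; Δx = -24·6 + ½·3·6² = -90 m; v ends -6 m/s.
11–17 s: v starts -6 m/s; Δx = -6·6 + ½·6·6² = 72 m; v ends 30 m/s.
x(17) = -4 + Σ Δx = -61 m.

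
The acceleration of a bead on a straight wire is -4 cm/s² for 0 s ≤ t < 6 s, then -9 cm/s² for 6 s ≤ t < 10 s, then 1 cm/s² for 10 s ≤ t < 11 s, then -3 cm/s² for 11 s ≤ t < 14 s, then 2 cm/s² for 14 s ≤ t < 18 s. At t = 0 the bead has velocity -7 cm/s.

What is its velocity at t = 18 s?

-67 cm/s

Δv equals the area under the a-t graph; then v = v₀ + Δv.
0–6 s: -4 × 6 = -24 cm/s
6–10 s: -9 × 4 = -36 cm/s
10–11 s: 1 × 1 = 1 cm/s
11–14 s: -3 × 3 = -9 cm/s
14–18 s: 2 × 4 = 8 cm/s
Δv = -60 cm/s, so v(18) = -7 + (-60) = -67 cm/s.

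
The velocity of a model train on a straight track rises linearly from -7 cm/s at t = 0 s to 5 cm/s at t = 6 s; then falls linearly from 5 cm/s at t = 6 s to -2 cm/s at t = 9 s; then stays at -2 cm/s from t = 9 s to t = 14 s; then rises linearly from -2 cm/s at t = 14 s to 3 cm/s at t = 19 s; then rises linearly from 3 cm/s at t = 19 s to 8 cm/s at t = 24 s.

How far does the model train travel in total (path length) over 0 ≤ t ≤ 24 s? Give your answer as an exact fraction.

Distance (not displacement) is the total path length: add the absolute areas under v-t.
0–6 s: v = 0 at t = 3.5 s; triangle areas 12.25 + 6.25 = 18.5 cm
6–9 s: v = 0 at t = 57/7 s; triangle areas 75/14 + 6/7 = 87/14 cm
9–14 s: |-2| × 5 = 10 cm
14–19 s: v = 0 at t = 16 s; triangle areas 2 + 4.5 = 6.5 cm
19–24 s: |½(3 + 8)(5)| = 27.5 cm
Total distance = 481/7 cm

481/7 cm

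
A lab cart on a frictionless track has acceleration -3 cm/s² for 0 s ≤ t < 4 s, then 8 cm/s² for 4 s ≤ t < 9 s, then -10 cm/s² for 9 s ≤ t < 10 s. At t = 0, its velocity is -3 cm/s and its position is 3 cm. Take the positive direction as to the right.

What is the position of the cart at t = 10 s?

12 cm

On each constant-a segment, Δv = aΔt and Δx = v₀Δt + ½aΔt²; chain segment to segment.
0–4 s: v starts -3 cm/s; Δx = -3·4 + ½·-3·4² = -36 cm; v ends -15 cm/s.
4–9 s: v starts -15 cm/s; Δx = -15·5 + ½·8·5² = 25 cm; v ends 25 cm/s.
9–10 s: v starts 25 cm/s; Δx = 25·1 + ½·-10·1² = 20 cm; v ends 15 cm/s.
x(10) = 3 + Σ Δx = 12 cm.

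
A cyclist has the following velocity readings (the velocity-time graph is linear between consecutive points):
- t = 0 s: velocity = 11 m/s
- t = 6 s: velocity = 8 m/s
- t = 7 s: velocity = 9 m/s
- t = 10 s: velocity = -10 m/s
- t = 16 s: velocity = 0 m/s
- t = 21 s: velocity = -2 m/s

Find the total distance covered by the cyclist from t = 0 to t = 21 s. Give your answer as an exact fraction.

2181/19 m

Distance (not displacement) is the total path length: add the absolute areas under v-t.
0–6 s: |½(11 + 8)(6)| = 57 m
6–7 s: |½(8 + 9)(1)| = 8.5 m
7–10 s: v = 0 at t = 160/19 s; triangle areas 243/38 + 150/19 = 543/38 m
10–16 s: |½(-10 + 0)(6)| = 30 m
16–21 s: |½(0 + -2)(5)| = 5 m
Total distance = 2181/19 m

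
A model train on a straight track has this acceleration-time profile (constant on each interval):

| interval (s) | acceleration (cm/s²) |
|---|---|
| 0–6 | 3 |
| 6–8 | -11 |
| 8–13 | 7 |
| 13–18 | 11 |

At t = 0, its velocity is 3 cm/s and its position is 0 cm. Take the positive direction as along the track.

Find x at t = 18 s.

482 cm

On each constant-a segment, Δv = aΔt and Δx = v₀Δt + ½aΔt²; chain segment to segment.
0–6 s: v starts 3 cm/s; Δx = 3·6 + ½·3·6² = 72 cm; v ends 21 cm/s.
6–8 s: v starts 21 cm/s; Δx = 21·2 + ½·-11·2² = 20 cm; v ends -1 cm/s.
8–13 s: v starts -1 cm/s; Δx = -1·5 + ½·7·5² = 82.5 cm; v ends 34 cm/s.
13–18 s: v starts 34 cm/s; Δx = 34·5 + ½·11·5² = 307.5 cm; v ends 89 cm/s.
x(18) = 0 + Σ Δx = 482 cm.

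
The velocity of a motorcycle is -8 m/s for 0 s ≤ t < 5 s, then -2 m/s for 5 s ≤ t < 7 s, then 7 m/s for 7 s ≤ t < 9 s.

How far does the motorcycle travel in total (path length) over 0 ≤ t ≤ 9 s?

Distance (not displacement) is the total path length: add the absolute areas under v-t.
0–5 s: |-8| × 5 = 40 m
5–7 s: |-2| × 2 = 4 m
7–9 s: |7| × 2 = 14 m
Total distance = 58 m

58 m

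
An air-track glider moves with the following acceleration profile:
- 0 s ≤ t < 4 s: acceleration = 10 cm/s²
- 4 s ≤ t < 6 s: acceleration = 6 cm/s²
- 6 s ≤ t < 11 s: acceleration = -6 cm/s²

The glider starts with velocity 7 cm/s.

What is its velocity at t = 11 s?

29 cm/s

Δv equals the area under the a-t graph; then v = v₀ + Δv.
0–4 s: 10 × 4 = 40 cm/s
4–6 s: 6 × 2 = 12 cm/s
6–11 s: -6 × 5 = -30 cm/s
Δv = 22 cm/s, so v(11) = 7 + (22) = 29 cm/s.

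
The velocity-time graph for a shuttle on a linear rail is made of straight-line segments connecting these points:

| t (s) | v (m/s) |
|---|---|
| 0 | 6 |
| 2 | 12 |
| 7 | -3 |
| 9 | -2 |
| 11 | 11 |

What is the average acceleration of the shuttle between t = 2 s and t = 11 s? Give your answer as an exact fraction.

-1/9 m/s²

Average acceleration = Δv/Δt = (11 − 12)/(11 − 2) = -1/9 m/s².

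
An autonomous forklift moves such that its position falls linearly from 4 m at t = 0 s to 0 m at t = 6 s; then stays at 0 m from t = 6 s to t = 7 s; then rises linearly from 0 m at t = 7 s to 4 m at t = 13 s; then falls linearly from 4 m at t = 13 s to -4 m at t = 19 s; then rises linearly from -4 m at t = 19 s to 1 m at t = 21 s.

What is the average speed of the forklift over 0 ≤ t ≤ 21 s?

1 m/s

Average speed = (total path length)/(elapsed time); on a piecewise-linear x-t graph the path length is Σ|Δx|.
0–6 s: |Δx| = |0 − 4| = 4 m
6–7 s: |Δx| = |0 − 0| = 0 m
7–13 s: |Δx| = |4 − 0| = 4 m
13–19 s: |Δx| = |-4 − 4| = 8 m
19–21 s: |Δx| = |1 − -4| = 5 m
Total path = 21 m; average speed = 21/21 = 1 m/s.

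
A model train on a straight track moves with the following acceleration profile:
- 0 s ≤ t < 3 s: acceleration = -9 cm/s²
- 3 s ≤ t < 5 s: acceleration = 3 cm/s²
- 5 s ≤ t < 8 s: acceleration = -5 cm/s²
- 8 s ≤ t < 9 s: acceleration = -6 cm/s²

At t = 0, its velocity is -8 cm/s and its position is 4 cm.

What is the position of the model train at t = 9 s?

On each constant-a segment, Δv = aΔt and Δx = v₀Δt + ½aΔt²; chain segment to segment.
0–3 s: v starts -8 cm/s; Δx = -8·3 + ½·-9·3² = -64.5 cm; v ends -35 cm/s.
3–5 s: v starts -35 cm/s; Δx = -35·2 + ½·3·2² = -64 cm; v ends -29 cm/s.
5–8 s: v starts -29 cm/s; Δx = -29·3 + ½·-5·3² = -109.5 cm; v ends -44 cm/s.
8–9 s: v starts -44 cm/s; Δx = -44·1 + ½·-6·1² = -47 cm; v ends -50 cm/s.
x(9) = 4 + Σ Δx = -281 cm.

-281 cm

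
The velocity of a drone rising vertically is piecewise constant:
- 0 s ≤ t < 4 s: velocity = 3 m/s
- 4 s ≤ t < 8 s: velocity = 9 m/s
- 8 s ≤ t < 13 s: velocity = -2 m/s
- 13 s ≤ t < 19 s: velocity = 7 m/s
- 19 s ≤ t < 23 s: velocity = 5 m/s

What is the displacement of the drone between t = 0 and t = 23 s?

100 m

Net displacement equals the area under the velocity-time graph (areas below the axis count negative).
0–4 s: 3 × 4 = 12 m
4–8 s: 9 × 4 = 36 m
8–13 s: -2 × 5 = -10 m
13–19 s: 7 × 6 = 42 m
19–23 s: 5 × 4 = 20 m
Net displacement = 100 m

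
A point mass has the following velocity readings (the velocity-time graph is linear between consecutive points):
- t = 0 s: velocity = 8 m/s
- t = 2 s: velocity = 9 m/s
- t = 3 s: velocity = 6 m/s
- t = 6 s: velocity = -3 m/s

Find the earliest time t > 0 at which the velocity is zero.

t = 5 s

v changes sign on 3–6 s (from 6 to -3); the graph is linear there, so v = 0 at t = 3 + (-6)·(6 − 3)/(-3 − 6) = 5 s.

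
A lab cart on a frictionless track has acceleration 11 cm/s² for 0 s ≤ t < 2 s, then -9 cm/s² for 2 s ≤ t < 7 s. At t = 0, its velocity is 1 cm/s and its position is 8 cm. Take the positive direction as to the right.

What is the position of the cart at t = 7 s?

34.5 cm

On each constant-a segment, Δv = aΔt and Δx = v₀Δt + ½aΔt²; chain segment to segment.
0–2 s: v starts 1 cm/s; Δx = 1·2 + ½·11·2² = 24 cm; v ends 23 cm/s.
2–7 s: v starts 23 cm/s; Δx = 23·5 + ½·-9·5² = 2.5 cm; v ends -22 cm/s.
x(7) = 8 + Σ Δx = 34.5 cm.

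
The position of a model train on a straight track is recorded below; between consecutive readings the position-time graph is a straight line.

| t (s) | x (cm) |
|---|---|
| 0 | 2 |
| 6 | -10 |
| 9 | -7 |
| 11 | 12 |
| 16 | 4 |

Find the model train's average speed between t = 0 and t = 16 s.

2.625 cm/s

Average speed = (total path length)/(elapsed time); on a piecewise-linear x-t graph the path length is Σ|Δx|.
0–6 s: |Δx| = |-10 − 2| = 12 cm
6–9 s: |Δx| = |-7 − -10| = 3 cm
9–11 s: |Δx| = |12 − -7| = 19 cm
11–16 s: |Δx| = |4 − 12| = 8 cm
Total path = 42 cm; average speed = 42/16 = 2.625 cm/s.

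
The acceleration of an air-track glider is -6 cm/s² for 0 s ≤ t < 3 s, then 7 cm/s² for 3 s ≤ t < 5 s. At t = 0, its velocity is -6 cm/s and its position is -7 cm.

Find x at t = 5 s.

On each constant-a segment, Δv = aΔt and Δx = v₀Δt + ½aΔt²; chain segment to segment.
0–3 s: v starts -6 cm/s; Δx = -6·3 + ½·-6·3² = -45 cm; v ends -24 cm/s.
3–5 s: v starts -24 cm/s; Δx = -24·2 + ½·7·2² = -34 cm; v ends -10 cm/s.
x(5) = -7 + Σ Δx = -86 cm.

-86 cm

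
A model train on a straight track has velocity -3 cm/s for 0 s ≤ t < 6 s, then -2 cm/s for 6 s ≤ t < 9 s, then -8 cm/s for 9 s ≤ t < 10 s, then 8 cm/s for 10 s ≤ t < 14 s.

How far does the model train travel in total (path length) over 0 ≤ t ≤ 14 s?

Distance (not displacement) is the total path length: add the absolute areas under v-t.
0–6 s: |-3| × 6 = 18 cm
6–9 s: |-2| × 3 = 6 cm
9–10 s: |-8| × 1 = 8 cm
10–14 s: |8| × 4 = 32 cm
Total distance = 64 cm

64 cm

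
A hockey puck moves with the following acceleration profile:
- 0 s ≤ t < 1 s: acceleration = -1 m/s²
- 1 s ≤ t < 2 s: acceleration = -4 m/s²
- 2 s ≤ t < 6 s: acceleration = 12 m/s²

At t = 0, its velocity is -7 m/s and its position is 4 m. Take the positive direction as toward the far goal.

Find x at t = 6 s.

On each constant-a segment, Δv = aΔt and Δx = v₀Δt + ½aΔt²; chain segment to segment.
0–1 s: v starts -7 m/s; Δx = -7·1 + ½·-1·1² = -7.5 m; v ends -8 m/s.
1–2 s: v starts -8 m/s; Δx = -8·1 + ½·-4·1² = -10 m; v ends -12 m/s.
2–6 s: v starts -12 m/s; Δx = -12·4 + ½·12·4² = 48 m; v ends 36 m/s.
x(6) = 4 + Σ Δx = 34.5 m.

34.5 m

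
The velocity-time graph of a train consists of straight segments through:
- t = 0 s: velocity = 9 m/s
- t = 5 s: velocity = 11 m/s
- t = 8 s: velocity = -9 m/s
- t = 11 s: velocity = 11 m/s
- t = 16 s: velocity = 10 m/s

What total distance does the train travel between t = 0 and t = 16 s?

Distance (not displacement) is the total path length: add the absolute areas under v-t.
0–5 s: |½(9 + 11)(5)| = 50 m
5–8 s: v = 0 at t = 6.65 s; triangle areas 9.075 + 6.075 = 15.15 m
8–11 s: v = 0 at t = 9.35 s; triangle areas 6.075 + 9.075 = 15.15 m
11–16 s: |½(11 + 10)(5)| = 52.5 m
Total distance = 132.8 m

132.8 m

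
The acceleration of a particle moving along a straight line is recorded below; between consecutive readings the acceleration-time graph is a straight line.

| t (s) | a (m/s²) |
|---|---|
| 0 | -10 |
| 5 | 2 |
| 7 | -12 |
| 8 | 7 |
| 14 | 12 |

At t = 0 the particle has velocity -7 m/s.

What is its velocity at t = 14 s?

17.5 m/s

Δv equals the area under the a-t graph; then v = v₀ + Δv.
0–5 s: ½(-10 + 2)(5) = -20 m/s
5–7 s: ½(2 + -12)(2) = -10 m/s
7–8 s: ½(-12 + 7)(1) = -2.5 m/s
8–14 s: ½(7 + 12)(6) = 57 m/s
Δv = 24.5 m/s, so v(14) = -7 + (24.5) = 17.5 m/s.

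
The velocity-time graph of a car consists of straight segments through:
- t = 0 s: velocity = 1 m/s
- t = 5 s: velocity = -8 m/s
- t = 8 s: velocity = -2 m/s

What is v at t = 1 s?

On 0–5 s the graph is linear from 1 to -8 m/s: v(1) = 1 + (-8 − 1)·(1 − 0)/(5 − 0) = -0.8 m/s.

-0.8 m/s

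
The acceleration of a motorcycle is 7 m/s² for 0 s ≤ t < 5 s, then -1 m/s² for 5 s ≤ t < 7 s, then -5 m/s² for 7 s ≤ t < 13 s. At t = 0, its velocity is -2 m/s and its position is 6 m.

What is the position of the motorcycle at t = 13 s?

On each constant-a segment, Δv = aΔt and Δx = v₀Δt + ½aΔt²; chain segment to segment.
0–5 s: v starts -2 m/s; Δx = -2·5 + ½·7·5² = 77.5 m; v ends 33 m/s.
5–7 s: v starts 33 m/s; Δx = 33·2 + ½·-1·2² = 64 m; v ends 31 m/s.
7–13 s: v starts 31 m/s; Δx = 31·6 + ½·-5·6² = 96 m; v ends 1 m/s.
x(13) = 6 + Σ Δx = 243.5 m.

243.5 m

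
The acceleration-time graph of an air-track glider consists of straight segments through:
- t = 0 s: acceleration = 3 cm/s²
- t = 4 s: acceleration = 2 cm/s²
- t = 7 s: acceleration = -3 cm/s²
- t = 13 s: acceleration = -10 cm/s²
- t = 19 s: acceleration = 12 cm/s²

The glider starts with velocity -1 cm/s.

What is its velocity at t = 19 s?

Δv equals the area under the a-t graph; then v = v₀ + Δv.
0–4 s: ½(3 + 2)(4) = 10 cm/s
4–7 s: ½(2 + -3)(3) = -1.5 cm/s
7–13 s: ½(-3 + -10)(6) = -39 cm/s
13–19 s: ½(-10 + 12)(6) = 6 cm/s
Δv = -24.5 cm/s, so v(19) = -1 + (-24.5) = -25.5 cm/s.

-25.5 cm/s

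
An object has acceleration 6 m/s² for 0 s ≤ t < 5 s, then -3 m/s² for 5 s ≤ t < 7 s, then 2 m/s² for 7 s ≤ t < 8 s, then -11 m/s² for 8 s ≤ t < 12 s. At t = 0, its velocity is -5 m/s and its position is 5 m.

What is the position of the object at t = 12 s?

On each constant-a segment, Δv = aΔt and Δx = v₀Δt + ½aΔt²; chain segment to segment.
0–5 s: v starts -5 m/s; Δx = -5·5 + ½·6·5² = 50 m; v ends 25 m/s.
5–7 s: v starts 25 m/s; Δx = 25·2 + ½·-3·2² = 44 m; v ends 19 m/s.
7–8 s: v starts 19 m/s; Δx = 19·1 + ½·2·1² = 20 m; v ends 21 m/s.
8–12 s: v starts 21 m/s; Δx = 21·4 + ½·-11·4² = -4 m; v ends -23 m/s.
x(12) = 5 + Σ Δx = 115 m.

115 m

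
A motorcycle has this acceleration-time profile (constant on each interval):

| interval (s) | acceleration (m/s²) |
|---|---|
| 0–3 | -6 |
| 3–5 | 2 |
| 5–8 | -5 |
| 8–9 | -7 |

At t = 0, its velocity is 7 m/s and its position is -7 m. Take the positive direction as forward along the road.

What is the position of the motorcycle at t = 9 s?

On each constant-a segment, Δv = aΔt and Δx = v₀Δt + ½aΔt²; chain segment to segment.
0–3 s: v starts 7 m/s; Δx = 7·3 + ½·-6·3² = -6 m; v ends -11 m/s.
3–5 s: v starts -11 m/s; Δx = -11·2 + ½·2·2² = -18 m; v ends -7 m/s.
5–8 s: v starts -7 m/s; Δx = -7·3 + ½·-5·3² = -43.5 m; v ends -22 m/s.
8–9 s: v starts -22 m/s; Δx = -22·1 + ½·-7·1² = -25.5 m; v ends -29 m/s.
x(9) = -7 + Σ Δx = -100 m.

-100 m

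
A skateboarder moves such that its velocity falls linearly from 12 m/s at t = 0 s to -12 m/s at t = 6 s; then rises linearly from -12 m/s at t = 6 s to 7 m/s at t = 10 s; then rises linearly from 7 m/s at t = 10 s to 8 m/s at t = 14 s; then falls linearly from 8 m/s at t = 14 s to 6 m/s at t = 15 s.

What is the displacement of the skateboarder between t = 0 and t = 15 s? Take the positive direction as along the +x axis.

27 m

Net displacement equals the area under the velocity-time graph (areas below the axis count negative).
0–6 s: ½(12 + -12)(6) = 0 m
6–10 s: ½(-12 + 7)(4) = -10 m
10–14 s: ½(7 + 8)(4) = 30 m
14–15 s: ½(8 + 6)(1) = 7 m
Net displacement = 27 m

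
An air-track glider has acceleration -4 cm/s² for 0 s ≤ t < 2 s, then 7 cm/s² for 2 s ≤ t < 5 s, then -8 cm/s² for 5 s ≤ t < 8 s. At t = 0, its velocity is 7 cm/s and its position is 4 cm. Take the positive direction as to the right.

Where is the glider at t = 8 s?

62.5 cm

On each constant-a segment, Δv = aΔt and Δx = v₀Δt + ½aΔt²; chain segment to segment.
0–2 s: v starts 7 cm/s; Δx = 7·2 + ½·-4·2² = 6 cm; v ends -1 cm/s.
2–5 s: v starts -1 cm/s; Δx = -1·3 + ½·7·3² = 28.5 cm; v ends 20 cm/s.
5–8 s: v starts 20 cm/s; Δx = 20·3 + ½·-8·3² = 24 cm; v ends -4 cm/s.
x(8) = 4 + Σ Δx = 62.5 cm.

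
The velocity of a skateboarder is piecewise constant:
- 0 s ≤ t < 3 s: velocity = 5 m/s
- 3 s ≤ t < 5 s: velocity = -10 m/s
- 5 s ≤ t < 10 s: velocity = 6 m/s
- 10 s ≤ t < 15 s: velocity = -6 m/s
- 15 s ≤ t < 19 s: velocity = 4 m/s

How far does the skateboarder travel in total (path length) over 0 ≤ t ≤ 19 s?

Distance (not displacement) is the total path length: add the absolute areas under v-t.
0–3 s: |5| × 3 = 15 m
3–5 s: |-10| × 2 = 20 m
5–10 s: |6| × 5 = 30 m
10–15 s: |-6| × 5 = 30 m
15–19 s: |4| × 4 = 16 m
Total distance = 111 m

111 m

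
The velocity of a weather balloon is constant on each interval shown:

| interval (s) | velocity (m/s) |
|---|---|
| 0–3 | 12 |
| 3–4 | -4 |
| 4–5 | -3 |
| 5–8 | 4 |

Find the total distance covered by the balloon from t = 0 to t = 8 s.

Total distance travelled is ∫|v| dt — sum the magnitudes of each area piece.
0–3 s: |12| × 3 = 36 m
3–4 s: |-4| × 1 = 4 m
4–5 s: |-3| × 1 = 3 m
5–8 s: |4| × 3 = 12 m
Total distance = 55 m

55 m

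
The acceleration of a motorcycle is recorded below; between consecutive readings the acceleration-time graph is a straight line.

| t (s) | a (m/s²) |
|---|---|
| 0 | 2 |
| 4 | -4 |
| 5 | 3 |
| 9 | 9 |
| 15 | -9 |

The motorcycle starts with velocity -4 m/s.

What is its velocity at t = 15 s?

Δv equals the area under the a-t graph; then v = v₀ + Δv.
0–4 s: ½(2 + -4)(4) = -4 m/s
4–5 s: ½(-4 + 3)(1) = -0.5 m/s
5–9 s: ½(3 + 9)(4) = 24 m/s
9–15 s: ½(9 + -9)(6) = 0 m/s
Δv = 19.5 m/s, so v(15) = -4 + (19.5) = 15.5 m/s.

15.5 m/s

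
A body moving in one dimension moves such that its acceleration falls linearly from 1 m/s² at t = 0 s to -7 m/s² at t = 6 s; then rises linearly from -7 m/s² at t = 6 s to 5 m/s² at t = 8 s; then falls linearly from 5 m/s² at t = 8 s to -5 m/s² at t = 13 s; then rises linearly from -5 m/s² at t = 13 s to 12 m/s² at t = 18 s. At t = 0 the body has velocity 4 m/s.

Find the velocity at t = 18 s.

Δv equals the area under the a-t graph; then v = v₀ + Δv.
0–6 s: ½(1 + -7)(6) = -18 m/s
6–8 s: ½(-7 + 5)(2) = -2 m/s
8–13 s: ½(5 + -5)(5) = 0 m/s
13–18 s: ½(-5 + 12)(5) = 17.5 m/s
Δv = -2.5 m/s, so v(18) = 4 + (-2.5) = 1.5 m/s.

1.5 m/s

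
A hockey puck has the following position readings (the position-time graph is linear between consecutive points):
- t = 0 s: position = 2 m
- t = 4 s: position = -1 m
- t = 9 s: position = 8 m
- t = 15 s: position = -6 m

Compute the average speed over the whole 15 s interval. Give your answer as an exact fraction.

Average speed = (total path length)/(elapsed time); on a piecewise-linear x-t graph the path length is Σ|Δx|.
0–4 s: |Δx| = |-1 − 2| = 3 m
4–9 s: |Δx| = |8 − -1| = 9 m
9–15 s: |Δx| = |-6 − 8| = 14 m
Total path = 26 m; average speed = 26/15 = 26/15 m/s.

26/15 m/s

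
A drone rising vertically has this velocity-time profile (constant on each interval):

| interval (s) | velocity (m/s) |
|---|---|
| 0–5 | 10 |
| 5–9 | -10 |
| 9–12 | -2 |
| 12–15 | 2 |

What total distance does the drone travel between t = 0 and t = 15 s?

Distance (not displacement) is the total path length: add the absolute areas under v-t.
0–5 s: |10| × 5 = 50 m
5–9 s: |-10| × 4 = 40 m
9–12 s: |-2| × 3 = 6 m
12–15 s: |2| × 3 = 6 m
Total distance = 102 m

102 m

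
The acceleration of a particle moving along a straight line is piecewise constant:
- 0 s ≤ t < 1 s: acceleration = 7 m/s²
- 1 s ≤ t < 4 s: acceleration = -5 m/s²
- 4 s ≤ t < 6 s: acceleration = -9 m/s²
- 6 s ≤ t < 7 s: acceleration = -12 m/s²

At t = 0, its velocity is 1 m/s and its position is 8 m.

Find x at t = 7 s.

On each constant-a segment, Δv = aΔt and Δx = v₀Δt + ½aΔt²; chain segment to segment.
0–1 s: v starts 1 m/s; Δx = 1·1 + ½·7·1² = 4.5 m; v ends 8 m/s.
1–4 s: v starts 8 m/s; Δx = 8·3 + ½·-5·3² = 1.5 m; v ends -7 m/s.
4–6 s: v starts -7 m/s; Δx = -7·2 + ½·-9·2² = -32 m; v ends -25 m/s.
6–7 s: v starts -25 m/s; Δx = -25·1 + ½·-12·1² = -31 m; v ends -37 m/s.
x(7) = 8 + Σ Δx = -49 m.

-49 m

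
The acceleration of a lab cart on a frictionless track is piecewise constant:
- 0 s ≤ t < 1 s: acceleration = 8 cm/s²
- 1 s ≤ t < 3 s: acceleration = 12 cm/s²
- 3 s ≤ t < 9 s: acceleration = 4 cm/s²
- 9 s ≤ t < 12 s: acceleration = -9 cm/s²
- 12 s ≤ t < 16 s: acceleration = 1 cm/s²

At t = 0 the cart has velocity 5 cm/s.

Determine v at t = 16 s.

38 cm/s

Δv equals the area under the a-t graph; then v = v₀ + Δv.
0–1 s: 8 × 1 = 8 cm/s
1–3 s: 12 × 2 = 24 cm/s
3–9 s: 4 × 6 = 24 cm/s
9–12 s: -9 × 3 = -27 cm/s
12–16 s: 1 × 4 = 4 cm/s
Δv = 33 cm/s, so v(16) = 5 + (33) = 38 cm/s.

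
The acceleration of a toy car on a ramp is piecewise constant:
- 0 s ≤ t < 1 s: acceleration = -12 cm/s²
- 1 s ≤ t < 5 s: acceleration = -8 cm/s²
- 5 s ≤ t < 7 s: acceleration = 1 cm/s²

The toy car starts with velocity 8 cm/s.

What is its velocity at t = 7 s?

-34 cm/s

Δv equals the area under the a-t graph; then v = v₀ + Δv.
0–1 s: -12 × 1 = -12 cm/s
1–5 s: -8 × 4 = -32 cm/s
5–7 s: 1 × 2 = 2 cm/s
Δv = -42 cm/s, so v(7) = 8 + (-42) = -34 cm/s.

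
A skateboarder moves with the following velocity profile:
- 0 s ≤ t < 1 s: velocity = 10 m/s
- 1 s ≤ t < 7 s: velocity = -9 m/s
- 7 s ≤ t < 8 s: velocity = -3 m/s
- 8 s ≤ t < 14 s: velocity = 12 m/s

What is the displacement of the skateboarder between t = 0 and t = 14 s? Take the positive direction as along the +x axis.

25 m

Net displacement equals the area under the velocity-time graph (areas below the axis count negative).
0–1 s: 10 × 1 = 10 m
1–7 s: -9 × 6 = -54 m
7–8 s: -3 × 1 = -3 m
8–14 s: 12 × 6 = 72 m
Net displacement = 25 m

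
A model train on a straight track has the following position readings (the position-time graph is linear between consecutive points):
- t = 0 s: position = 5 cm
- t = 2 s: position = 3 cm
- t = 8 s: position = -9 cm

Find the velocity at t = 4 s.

-2 cm/s

Velocity is the slope of the x-t graph on 2–8 s: (-9 − 3)/(8 − 2) = -2 cm/s.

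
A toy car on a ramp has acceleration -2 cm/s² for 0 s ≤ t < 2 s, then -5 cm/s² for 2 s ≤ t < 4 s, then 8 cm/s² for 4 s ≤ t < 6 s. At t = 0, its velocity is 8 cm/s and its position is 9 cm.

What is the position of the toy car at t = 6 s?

23 cm

On each constant-a segment, Δv = aΔt and Δx = v₀Δt + ½aΔt²; chain segment to segment.
0–2 s: v starts 8 cm/s; Δx = 8·2 + ½·-2·2² = 12 cm; v ends 4 cm/s.
2–4 s: v starts 4 cm/s; Δx = 4·2 + ½·-5·2² = -2 cm; v ends -6 cm/s.
4–6 s: v starts -6 cm/s; Δx = -6·2 + ½·8·2² = 4 cm; v ends 10 cm/s.
x(6) = 9 + Σ Δx = 23 cm.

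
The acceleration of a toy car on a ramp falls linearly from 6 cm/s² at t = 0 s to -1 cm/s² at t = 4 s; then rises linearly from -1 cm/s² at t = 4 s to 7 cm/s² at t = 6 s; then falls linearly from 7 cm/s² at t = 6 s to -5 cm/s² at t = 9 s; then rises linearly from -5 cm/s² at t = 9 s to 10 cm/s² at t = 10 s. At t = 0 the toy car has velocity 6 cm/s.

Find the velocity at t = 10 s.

Δv equals the area under the a-t graph; then v = v₀ + Δv.
0–4 s: ½(6 + -1)(4) = 10 cm/s
4–6 s: ½(-1 + 7)(2) = 6 cm/s
6–9 s: ½(7 + -5)(3) = 3 cm/s
9–10 s: ½(-5 + 10)(1) = 2.5 cm/s
Δv = 21.5 cm/s, so v(10) = 6 + (21.5) = 27.5 cm/s.

27.5 cm/s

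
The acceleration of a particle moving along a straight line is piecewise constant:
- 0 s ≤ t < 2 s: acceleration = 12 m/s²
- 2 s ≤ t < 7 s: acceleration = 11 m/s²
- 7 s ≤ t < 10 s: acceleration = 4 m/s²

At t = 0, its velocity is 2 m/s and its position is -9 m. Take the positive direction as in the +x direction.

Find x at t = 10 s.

547.5 m

On each constant-a segment, Δv = aΔt and Δx = v₀Δt + ½aΔt²; chain segment to segment.
0–2 s: v starts 2 m/s; Δx = 2·2 + ½·12·2² = 28 m; v ends 26 m/s.
2–7 s: v starts 26 m/s; Δx = 26·5 + ½·11·5² = 267.5 m; v ends 81 m/s.
7–10 s: v starts 81 m/s; Δx = 81·3 + ½·4·3² = 261 m; v ends 93 m/s.
x(10) = -9 + Σ Δx = 547.5 m.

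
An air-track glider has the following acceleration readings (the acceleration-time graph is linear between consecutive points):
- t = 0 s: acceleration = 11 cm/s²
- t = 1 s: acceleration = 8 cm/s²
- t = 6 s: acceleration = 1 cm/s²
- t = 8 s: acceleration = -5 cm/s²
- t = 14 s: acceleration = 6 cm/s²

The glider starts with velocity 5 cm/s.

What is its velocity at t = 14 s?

Δv equals the area under the a-t graph; then v = v₀ + Δv.
0–1 s: ½(11 + 8)(1) = 9.5 cm/s
1–6 s: ½(8 + 1)(5) = 22.5 cm/s
6–8 s: ½(1 + -5)(2) = -4 cm/s
8–14 s: ½(-5 + 6)(6) = 3 cm/s
Δv = 31 cm/s, so v(14) = 5 + (31) = 36 cm/s.

36 cm/s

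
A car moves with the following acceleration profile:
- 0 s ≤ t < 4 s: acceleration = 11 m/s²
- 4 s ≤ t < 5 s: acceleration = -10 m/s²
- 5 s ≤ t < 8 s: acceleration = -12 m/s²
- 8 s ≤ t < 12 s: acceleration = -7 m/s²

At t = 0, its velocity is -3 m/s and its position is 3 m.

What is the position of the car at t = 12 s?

78 m

On each constant-a segment, Δv = aΔt and Δx = v₀Δt + ½aΔt²; chain segment to segment.
0–4 s: v starts -3 m/s; Δx = -3·4 + ½·11·4² = 76 m; v ends 41 m/s.
4–5 s: v starts 41 m/s; Δx = 41·1 + ½·-10·1² = 36 m; v ends 31 m/s.
5–8 s: v starts 31 m/s; Δx = 31·3 + ½·-12·3² = 39 m; v ends -5 m/s.
8–12 s: v starts -5 m/s; Δx = -5·4 + ½·-7·4² = -76 m; v ends -33 m/s.
x(12) = 3 + Σ Δx = 78 m.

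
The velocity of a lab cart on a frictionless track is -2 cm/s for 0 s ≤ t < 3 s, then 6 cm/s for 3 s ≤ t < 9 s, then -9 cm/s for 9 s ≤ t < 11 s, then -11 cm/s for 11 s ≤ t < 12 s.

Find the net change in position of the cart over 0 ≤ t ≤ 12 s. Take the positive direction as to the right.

Displacement is the signed area under the v-t curve.
0–3 s: -2 × 3 = -6 cm
3–9 s: 6 × 6 = 36 cm
9–11 s: -9 × 2 = -18 cm
11–12 s: -11 × 1 = -11 cm
Net displacement = 1 cm

1 cm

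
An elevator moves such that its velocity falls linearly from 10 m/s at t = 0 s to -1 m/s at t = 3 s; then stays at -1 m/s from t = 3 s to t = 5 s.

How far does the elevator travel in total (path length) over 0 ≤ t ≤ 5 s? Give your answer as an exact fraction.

347/22 m

Total distance travelled is ∫|v| dt — sum the magnitudes of each area piece.
0–3 s: v = 0 at t = 30/11 s; triangle areas 150/11 + 3/22 = 303/22 m
3–5 s: |-1| × 2 = 2 m
Total distance = 347/22 m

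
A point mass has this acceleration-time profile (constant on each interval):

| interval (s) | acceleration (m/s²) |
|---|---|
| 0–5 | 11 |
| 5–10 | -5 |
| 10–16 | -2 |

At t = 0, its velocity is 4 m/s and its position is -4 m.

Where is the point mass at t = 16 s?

On each constant-a segment, Δv = aΔt and Δx = v₀Δt + ½aΔt²; chain segment to segment.
0–5 s: v starts 4 m/s; Δx = 4·5 + ½·11·5² = 157.5 m; v ends 59 m/s.
5–10 s: v starts 59 m/s; Δx = 59·5 + ½·-5·5² = 232.5 m; v ends 34 m/s.
10–16 s: v starts 34 m/s; Δx = 34·6 + ½·-2·6² = 168 m; v ends 22 m/s.
x(16) = -4 + Σ Δx = 554 m.

554 m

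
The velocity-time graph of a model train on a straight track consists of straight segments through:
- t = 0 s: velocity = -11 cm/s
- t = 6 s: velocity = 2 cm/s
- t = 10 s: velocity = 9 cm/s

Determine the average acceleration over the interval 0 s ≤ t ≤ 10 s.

2 cm/s²

Average acceleration = Δv/Δt = (9 − -11)/(10 − 0) = 2 cm/s².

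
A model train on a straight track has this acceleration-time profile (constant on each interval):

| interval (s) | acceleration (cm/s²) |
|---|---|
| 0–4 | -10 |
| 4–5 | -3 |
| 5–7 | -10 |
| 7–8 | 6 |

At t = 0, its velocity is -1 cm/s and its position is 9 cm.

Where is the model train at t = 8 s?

-286.5 cm

On each constant-a segment, Δv = aΔt and Δx = v₀Δt + ½aΔt²; chain segment to segment.
0–4 s: v starts -1 cm/s; Δx = -1·4 + ½·-10·4² = -84 cm; v ends -41 cm/s.
4–5 s: v starts -41 cm/s; Δx = -41·1 + ½·-3·1² = -42.5 cm; v ends -44 cm/s.
5–7 s: v starts -44 cm/s; Δx = -44·2 + ½·-10·2² = -108 cm; v ends -64 cm/s.
7–8 s: v starts -64 cm/s; Δx = -64·1 + ½·6·1² = -61 cm; v ends -58 cm/s.
x(8) = 9 + Σ Δx = -286.5 cm.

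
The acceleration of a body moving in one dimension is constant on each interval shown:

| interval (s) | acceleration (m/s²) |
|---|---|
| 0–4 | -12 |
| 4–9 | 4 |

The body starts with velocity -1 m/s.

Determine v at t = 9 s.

Δv equals the area under the a-t graph; then v = v₀ + Δv.
0–4 s: -12 × 4 = -48 m/s
4–9 s: 4 × 5 = 20 m/s
Δv = -28 m/s, so v(9) = -1 + (-28) = -29 m/s.

-29 m/s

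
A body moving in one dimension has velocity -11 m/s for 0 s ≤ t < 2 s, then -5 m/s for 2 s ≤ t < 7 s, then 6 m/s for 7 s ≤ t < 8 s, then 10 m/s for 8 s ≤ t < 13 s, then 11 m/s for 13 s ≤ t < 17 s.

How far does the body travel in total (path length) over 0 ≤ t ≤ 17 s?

147 m

Total distance travelled is ∫|v| dt — sum the magnitudes of each area piece.
0–2 s: |-11| × 2 = 22 m
2–7 s: |-5| × 5 = 25 m
7–8 s: |6| × 1 = 6 m
8–13 s: |10| × 5 = 50 m
13–17 s: |11| × 4 = 44 m
Total distance = 147 m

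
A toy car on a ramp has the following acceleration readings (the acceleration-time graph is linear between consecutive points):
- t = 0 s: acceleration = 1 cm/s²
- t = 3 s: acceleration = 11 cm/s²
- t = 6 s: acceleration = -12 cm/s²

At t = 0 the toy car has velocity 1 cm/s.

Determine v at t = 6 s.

Δv equals the area under the a-t graph; then v = v₀ + Δv.
0–3 s: ½(1 + 11)(3) = 18 cm/s
3–6 s: ½(11 + -12)(3) = -1.5 cm/s
Δv = 16.5 cm/s, so v(6) = 1 + (16.5) = 17.5 cm/s.

17.5 cm/s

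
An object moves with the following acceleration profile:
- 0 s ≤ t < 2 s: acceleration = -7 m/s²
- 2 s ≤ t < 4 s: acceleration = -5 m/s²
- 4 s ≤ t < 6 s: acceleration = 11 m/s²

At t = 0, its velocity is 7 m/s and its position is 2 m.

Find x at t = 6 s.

On each constant-a segment, Δv = aΔt and Δx = v₀Δt + ½aΔt²; chain segment to segment.
0–2 s: v starts 7 m/s; Δx = 7·2 + ½·-7·2² = 0 m; v ends -7 m/s.
2–4 s: v starts -7 m/s; Δx = -7·2 + ½·-5·2² = -24 m; v ends -17 m/s.
4–6 s: v starts -17 m/s; Δx = -17·2 + ½·11·2² = -12 m; v ends 5 m/s.
x(6) = 2 + Σ Δx = -34 m.

-34 m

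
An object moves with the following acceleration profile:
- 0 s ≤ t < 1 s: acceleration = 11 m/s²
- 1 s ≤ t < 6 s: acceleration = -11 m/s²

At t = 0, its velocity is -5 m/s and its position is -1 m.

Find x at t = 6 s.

On each constant-a segment, Δv = aΔt and Δx = v₀Δt + ½aΔt²; chain segment to segment.
0–1 s: v starts -5 m/s; Δx = -5·1 + ½·11·1² = 0.5 m; v ends 6 m/s.
1–6 s: v starts 6 m/s; Δx = 6·5 + ½·-11·5² = -107.5 m; v ends -49 m/s.
x(6) = -1 + Σ Δx = -108 m.

-108 m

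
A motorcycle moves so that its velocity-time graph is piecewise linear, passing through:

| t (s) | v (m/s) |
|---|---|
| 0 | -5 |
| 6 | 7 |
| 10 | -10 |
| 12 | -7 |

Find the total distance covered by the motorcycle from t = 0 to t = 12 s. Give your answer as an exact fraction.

1803/34 m

Distance (not displacement) is the total path length: add the absolute areas under v-t.
0–6 s: v = 0 at t = 2.5 s; triangle areas 6.25 + 12.25 = 18.5 m
6–10 s: v = 0 at t = 130/17 s; triangle areas 98/17 + 200/17 = 298/17 m
10–12 s: |½(-10 + -7)(2)| = 17 m
Total distance = 1803/34 m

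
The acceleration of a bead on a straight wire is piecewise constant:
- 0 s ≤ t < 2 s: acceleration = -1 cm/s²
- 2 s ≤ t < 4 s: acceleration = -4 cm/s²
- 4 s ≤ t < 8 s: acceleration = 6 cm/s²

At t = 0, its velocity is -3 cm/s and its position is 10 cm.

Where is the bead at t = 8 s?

On each constant-a segment, Δv = aΔt and Δx = v₀Δt + ½aΔt²; chain segment to segment.
0–2 s: v starts -3 cm/s; Δx = -3·2 + ½·-1·2² = -8 cm; v ends -5 cm/s.
2–4 s: v starts -5 cm/s; Δx = -5·2 + ½·-4·2² = -18 cm; v ends -13 cm/s.
4–8 s: v starts -13 cm/s; Δx = -13·4 + ½·6·4² = -4 cm; v ends 11 cm/s.
x(8) = 10 + Σ Δx = -20 cm.

-20 cm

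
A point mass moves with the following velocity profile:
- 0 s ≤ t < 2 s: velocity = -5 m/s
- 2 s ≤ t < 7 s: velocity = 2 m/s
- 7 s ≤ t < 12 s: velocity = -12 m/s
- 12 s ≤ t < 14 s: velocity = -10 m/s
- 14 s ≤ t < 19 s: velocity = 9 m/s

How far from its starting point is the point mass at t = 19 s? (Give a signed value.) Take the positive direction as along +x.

Displacement is the signed area under the v-t curve.
0–2 s: -5 × 2 = -10 m
2–7 s: 2 × 5 = 10 m
7–12 s: -12 × 5 = -60 m
12–14 s: -10 × 2 = -20 m
14–19 s: 9 × 5 = 45 m
Net displacement = -35 m

-35 m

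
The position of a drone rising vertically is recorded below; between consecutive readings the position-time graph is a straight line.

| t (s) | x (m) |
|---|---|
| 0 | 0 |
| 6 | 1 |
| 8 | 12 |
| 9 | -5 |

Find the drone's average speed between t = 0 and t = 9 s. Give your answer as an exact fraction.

Average speed = (total path length)/(elapsed time); on a piecewise-linear x-t graph the path length is Σ|Δx|.
0–6 s: |Δx| = |1 − 0| = 1 m
6–8 s: |Δx| = |12 − 1| = 11 m
8–9 s: |Δx| = |-5 − 12| = 17 m
Total path = 29 m; average speed = 29/9 = 29/9 m/s.

29/9 m/s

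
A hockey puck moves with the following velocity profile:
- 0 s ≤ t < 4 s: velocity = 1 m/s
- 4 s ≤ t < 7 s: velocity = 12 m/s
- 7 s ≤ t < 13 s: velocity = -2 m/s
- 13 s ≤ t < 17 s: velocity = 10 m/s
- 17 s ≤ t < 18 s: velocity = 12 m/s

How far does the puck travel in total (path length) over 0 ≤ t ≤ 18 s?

Total distance travelled is ∫|v| dt — sum the magnitudes of each area piece.
0–4 s: |1| × 4 = 4 m
4–7 s: |12| × 3 = 36 m
7–13 s: |-2| × 6 = 12 m
13–17 s: |10| × 4 = 40 m
17–18 s: |12| × 1 = 12 m
Total distance = 104 m

104 m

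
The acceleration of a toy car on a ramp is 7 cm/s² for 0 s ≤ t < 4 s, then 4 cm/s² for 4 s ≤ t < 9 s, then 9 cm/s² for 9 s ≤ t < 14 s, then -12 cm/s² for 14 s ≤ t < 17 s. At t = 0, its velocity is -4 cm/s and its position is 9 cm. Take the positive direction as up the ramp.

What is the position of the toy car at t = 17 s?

764.5 cm

On each constant-a segment, Δv = aΔt and Δx = v₀Δt + ½aΔt²; chain segment to segment.
0–4 s: v starts -4 cm/s; Δx = -4·4 + ½·7·4² = 40 cm; v ends 24 cm/s.
4–9 s: v starts 24 cm/s; Δx = 24·5 + ½·4·5² = 170 cm; v ends 44 cm/s.
9–14 s: v starts 44 cm/s; Δx = 44·5 + ½·9·5² = 332.5 cm; v ends 89 cm/s.
14–17 s: v starts 89 cm/s; Δx = 89·3 + ½·-12·3² = 213 cm; v ends 53 cm/s.
x(17) = 9 + Σ Δx = 764.5 cm.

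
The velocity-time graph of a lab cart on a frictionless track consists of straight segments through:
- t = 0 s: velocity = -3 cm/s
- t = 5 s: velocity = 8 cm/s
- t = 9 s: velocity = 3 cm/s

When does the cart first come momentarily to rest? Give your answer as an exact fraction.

v changes sign on 0–5 s (from -3 to 8); the graph is linear there, so v = 0 at t = 0 + (3)·(5 − 0)/(8 − -3) = 15/11 s.

t = 15/11 s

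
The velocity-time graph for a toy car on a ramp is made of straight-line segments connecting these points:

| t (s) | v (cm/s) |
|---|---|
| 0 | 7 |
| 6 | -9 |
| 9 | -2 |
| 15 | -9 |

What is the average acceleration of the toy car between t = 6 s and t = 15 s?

Average acceleration = Δv/Δt = (-9 − -9)/(15 − 6) = 0 cm/s².

0 cm/s²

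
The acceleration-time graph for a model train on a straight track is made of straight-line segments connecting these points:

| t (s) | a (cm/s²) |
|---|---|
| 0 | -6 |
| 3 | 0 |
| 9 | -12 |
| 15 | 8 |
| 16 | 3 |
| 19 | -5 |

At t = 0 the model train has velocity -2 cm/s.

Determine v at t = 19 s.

-56.5 cm/s

Δv equals the area under the a-t graph; then v = v₀ + Δv.
0–3 s: ½(-6 + 0)(3) = -9 cm/s
3–9 s: ½(0 + -12)(6) = -36 cm/s
9–15 s: ½(-12 + 8)(6) = -12 cm/s
15–16 s: ½(8 + 3)(1) = 5.5 cm/s
16–19 s: ½(3 + -5)(3) = -3 cm/s
Δv = -54.5 cm/s, so v(19) = -2 + (-54.5) = -56.5 cm/s.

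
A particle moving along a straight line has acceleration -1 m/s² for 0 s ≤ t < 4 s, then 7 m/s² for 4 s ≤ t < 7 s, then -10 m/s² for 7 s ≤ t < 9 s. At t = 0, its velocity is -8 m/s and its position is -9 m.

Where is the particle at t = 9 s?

-55.5 m

On each constant-a segment, Δv = aΔt and Δx = v₀Δt + ½aΔt²; chain segment to segment.
0–4 s: v starts -8 m/s; Δx = -8·4 + ½·-1·4² = -40 m; v ends -12 m/s.
4–7 s: v starts -12 m/s; Δx = -12·3 + ½·7·3² = -4.5 m; v ends 9 m/s.
7–9 s: v starts 9 m/s; Δx = 9·2 + ½·-10·2² = -2 m; v ends -11 m/s.
x(9) = -9 + Σ Δx = -55.5 m.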